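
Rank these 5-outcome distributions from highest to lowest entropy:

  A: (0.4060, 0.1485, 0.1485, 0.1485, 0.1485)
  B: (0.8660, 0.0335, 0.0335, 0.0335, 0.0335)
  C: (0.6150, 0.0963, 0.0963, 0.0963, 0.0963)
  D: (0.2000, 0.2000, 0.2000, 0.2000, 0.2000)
D > A > C > B

Key insight: Entropy is maximized by uniform distributions and minimized by concentrated distributions.

Entropies:
  H(A) = 2.1624 bits
  H(B) = 0.8363 bits
  H(C) = 1.7315 bits
  H(D) = 2.3219 bits

Ranking: D > A > C > B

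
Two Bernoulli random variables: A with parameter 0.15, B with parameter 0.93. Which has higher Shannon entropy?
A

For binary distributions, entropy is maximized at p=0.5 and decreases as p moves toward 0 or 1.

H(A) = H(0.15) = 0.6098 bits
H(B) = H(0.93) = 0.3659 bits

Distribution A (p=0.15) is closer to uniform (p=0.5), so it has higher entropy.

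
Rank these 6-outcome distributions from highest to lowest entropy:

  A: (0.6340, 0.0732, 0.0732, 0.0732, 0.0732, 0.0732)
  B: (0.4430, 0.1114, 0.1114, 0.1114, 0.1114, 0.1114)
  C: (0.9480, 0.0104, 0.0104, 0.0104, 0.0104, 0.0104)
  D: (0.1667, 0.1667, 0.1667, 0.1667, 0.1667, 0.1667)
D > B > A > C

Key insight: Entropy is maximized by uniform distributions and minimized by concentrated distributions.

Entropies:
  H(A) = 1.7974 bits
  H(B) = 2.2839 bits
  H(C) = 0.4156 bits
  H(D) = 2.5850 bits

Ranking: D > B > A > C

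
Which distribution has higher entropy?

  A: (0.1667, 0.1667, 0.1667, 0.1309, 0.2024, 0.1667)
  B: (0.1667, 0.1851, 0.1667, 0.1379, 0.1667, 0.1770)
B

Both distributions are close to uniform, making this a harder comparison.

H(A) = 2.5738 bits
H(B) = 2.5793 bits

The distribution closer to uniform has higher entropy.
Answer: B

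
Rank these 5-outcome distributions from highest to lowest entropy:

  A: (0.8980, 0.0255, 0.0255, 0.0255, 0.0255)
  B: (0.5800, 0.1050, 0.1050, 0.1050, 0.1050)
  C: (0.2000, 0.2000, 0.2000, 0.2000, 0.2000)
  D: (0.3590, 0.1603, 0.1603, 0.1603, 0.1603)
C > D > B > A

Key insight: Entropy is maximized by uniform distributions and minimized by concentrated distributions.

Entropies:
  H(A) = 0.6793 bits
  H(B) = 1.8215 bits
  H(C) = 2.3219 bits
  H(D) = 2.2238 bits

Ranking: C > D > B > A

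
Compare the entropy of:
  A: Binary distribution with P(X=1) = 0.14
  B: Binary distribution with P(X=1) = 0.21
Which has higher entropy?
B

For binary distributions, entropy is maximized at p=0.5 and decreases as p moves toward 0 or 1.

H(A) = H(0.14) = 0.5842 bits
H(B) = H(0.21) = 0.7415 bits

Distribution B (p=0.21) is closer to uniform (p=0.5), so it has higher entropy.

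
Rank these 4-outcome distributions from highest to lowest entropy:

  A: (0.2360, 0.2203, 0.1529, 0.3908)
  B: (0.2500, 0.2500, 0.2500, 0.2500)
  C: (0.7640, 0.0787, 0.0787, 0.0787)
B > A > C

Key insight: Entropy is maximized by uniform distributions and minimized by concentrated distributions.

- Uniform distributions have maximum entropy log₂(4) = 2.0000 bits
- The more "peaked" or concentrated a distribution, the lower its entropy

Entropies:
  H(A) = 1.9164 bits
  H(B) = 2.0000 bits
  H(C) = 1.1624 bits

Ranking: B > A > C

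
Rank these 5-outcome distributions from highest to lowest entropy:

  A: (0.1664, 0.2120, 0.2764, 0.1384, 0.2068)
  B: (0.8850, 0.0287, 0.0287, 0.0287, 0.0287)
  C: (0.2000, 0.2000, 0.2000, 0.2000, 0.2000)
C > A > B

Key insight: Entropy is maximized by uniform distributions and minimized by concentrated distributions.

- Uniform distributions have maximum entropy log₂(5) = 2.3219 bits
- The more "peaked" or concentrated a distribution, the lower its entropy

Entropies:
  H(A) = 2.2828 bits
  H(B) = 0.7448 bits
  H(C) = 2.3219 bits

Ranking: C > A > B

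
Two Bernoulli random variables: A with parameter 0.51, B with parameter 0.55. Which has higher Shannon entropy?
A

For binary distributions, entropy is maximized at p=0.5 and decreases as p moves toward 0 or 1.

H(A) = H(0.51) = 0.9997 bits
H(B) = H(0.55) = 0.9928 bits

Distribution A (p=0.51) is closer to uniform (p=0.5), so it has higher entropy.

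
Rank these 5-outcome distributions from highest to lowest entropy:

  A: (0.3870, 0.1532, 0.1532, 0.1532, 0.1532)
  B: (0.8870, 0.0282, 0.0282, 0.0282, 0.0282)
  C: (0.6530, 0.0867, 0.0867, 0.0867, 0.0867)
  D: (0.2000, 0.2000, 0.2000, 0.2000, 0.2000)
D > A > C > B

Key insight: Entropy is maximized by uniform distributions and minimized by concentrated distributions.

Entropies:
  H(A) = 2.1888 bits
  H(B) = 0.7349 bits
  H(C) = 1.6254 bits
  H(D) = 2.3219 bits

Ranking: D > A > C > B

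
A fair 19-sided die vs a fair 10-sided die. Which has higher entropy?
19-sided die

Both are uniform distributions; for uniform over n outcomes, H = log₂(n). H(19-sided) = log₂(19) = 4.248 bits and H(10-sided) = log₂(10) = 3.322 bits. More outcomes in a uniform distribution means higher entropy.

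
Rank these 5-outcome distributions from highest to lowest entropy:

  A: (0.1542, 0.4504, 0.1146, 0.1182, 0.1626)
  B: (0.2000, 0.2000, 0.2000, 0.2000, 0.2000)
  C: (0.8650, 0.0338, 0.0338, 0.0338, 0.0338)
B > A > C

Key insight: Entropy is maximized by uniform distributions and minimized by concentrated distributions.

- Uniform distributions have maximum entropy log₂(5) = 2.3219 bits
- The more "peaked" or concentrated a distribution, the lower its entropy

Entropies:
  H(A) = 2.0825 bits
  H(B) = 2.3219 bits
  H(C) = 0.8410 bits

Ranking: B > A > C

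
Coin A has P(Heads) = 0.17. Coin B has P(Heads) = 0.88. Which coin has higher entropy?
A

For binary distributions, entropy is maximized at p=0.5 and decreases as p moves toward 0 or 1.

H(A) = H(0.17) = 0.6577 bits
H(B) = H(0.88) = 0.5294 bits

Distribution A (p=0.17) is closer to uniform (p=0.5), so it has higher entropy.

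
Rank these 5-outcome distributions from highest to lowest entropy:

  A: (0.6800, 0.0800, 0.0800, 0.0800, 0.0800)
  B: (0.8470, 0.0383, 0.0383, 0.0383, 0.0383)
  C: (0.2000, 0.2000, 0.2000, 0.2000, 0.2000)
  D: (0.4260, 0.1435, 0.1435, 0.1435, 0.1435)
C > D > A > B

Key insight: Entropy is maximized by uniform distributions and minimized by concentrated distributions.

Entropies:
  H(A) = 1.5444 bits
  H(B) = 0.9233 bits
  H(C) = 2.3219 bits
  H(D) = 2.1321 bits

Ranking: C > D > A > B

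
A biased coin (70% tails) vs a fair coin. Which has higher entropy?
Fair coin

The fair coin is uniform (p=0.5), maximizing binary entropy at 1 bit. The biased coin has H(0.70) ≈ 0.881 bits — its outcome is more predictable, so its entropy is lower.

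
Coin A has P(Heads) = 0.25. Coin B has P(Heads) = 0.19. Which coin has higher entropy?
A

For binary distributions, entropy is maximized at p=0.5 and decreases as p moves toward 0 or 1.

H(A) = H(0.25) = 0.8113 bits
H(B) = H(0.19) = 0.7015 bits

Distribution A (p=0.25) is closer to uniform (p=0.5), so it has higher entropy.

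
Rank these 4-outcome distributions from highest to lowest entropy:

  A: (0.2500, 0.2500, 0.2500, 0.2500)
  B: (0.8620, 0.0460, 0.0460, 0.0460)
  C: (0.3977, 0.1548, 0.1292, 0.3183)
A > C > B

Key insight: Entropy is maximized by uniform distributions and minimized by concentrated distributions.

- Uniform distributions have maximum entropy log₂(4) = 2.0000 bits
- The more "peaked" or concentrated a distribution, the lower its entropy

Entropies:
  H(A) = 2.0000 bits
  H(B) = 0.7977 bits
  H(C) = 1.8528 bits

Ranking: A > C > B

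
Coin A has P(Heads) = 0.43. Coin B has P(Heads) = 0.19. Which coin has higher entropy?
A

For binary distributions, entropy is maximized at p=0.5 and decreases as p moves toward 0 or 1.

H(A) = H(0.43) = 0.9858 bits
H(B) = H(0.19) = 0.7015 bits

Distribution A (p=0.43) is closer to uniform (p=0.5), so it has higher entropy.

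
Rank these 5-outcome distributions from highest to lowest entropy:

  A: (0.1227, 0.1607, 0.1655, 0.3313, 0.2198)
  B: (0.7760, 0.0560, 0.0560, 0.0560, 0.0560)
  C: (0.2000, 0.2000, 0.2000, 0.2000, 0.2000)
C > A > B

Key insight: Entropy is maximized by uniform distributions and minimized by concentrated distributions.

- Uniform distributions have maximum entropy log₂(5) = 2.3219 bits
- The more "peaked" or concentrated a distribution, the lower its entropy

Entropies:
  H(A) = 2.2331 bits
  H(B) = 1.2154 bits
  H(C) = 2.3219 bits

Ranking: C > A > B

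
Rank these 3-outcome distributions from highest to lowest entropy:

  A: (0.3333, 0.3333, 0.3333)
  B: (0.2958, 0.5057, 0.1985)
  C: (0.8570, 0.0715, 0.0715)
A > B > C

Key insight: Entropy is maximized by uniform distributions and minimized by concentrated distributions.

- Uniform distributions have maximum entropy log₂(3) = 1.5850 bits
- The more "peaked" or concentrated a distribution, the lower its entropy

Entropies:
  H(A) = 1.5850 bits
  H(B) = 1.4803 bits
  H(C) = 0.7350 bits

Ranking: A > B > C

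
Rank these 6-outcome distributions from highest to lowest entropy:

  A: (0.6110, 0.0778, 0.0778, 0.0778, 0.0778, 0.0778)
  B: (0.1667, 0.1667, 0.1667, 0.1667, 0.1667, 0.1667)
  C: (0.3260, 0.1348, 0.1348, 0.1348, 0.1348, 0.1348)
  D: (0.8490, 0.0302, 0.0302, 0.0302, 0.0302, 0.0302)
B > C > A > D

Key insight: Entropy is maximized by uniform distributions and minimized by concentrated distributions.

Entropies:
  H(A) = 1.8674 bits
  H(B) = 2.5850 bits
  H(C) = 2.4758 bits
  H(D) = 0.9629 bits

Ranking: B > C > A > D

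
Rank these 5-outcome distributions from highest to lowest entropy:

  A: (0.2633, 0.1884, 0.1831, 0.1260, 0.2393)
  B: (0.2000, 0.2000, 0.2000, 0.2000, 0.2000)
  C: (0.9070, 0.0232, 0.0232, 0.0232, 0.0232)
B > A > C

Key insight: Entropy is maximized by uniform distributions and minimized by concentrated distributions.

- Uniform distributions have maximum entropy log₂(5) = 2.3219 bits
- The more "peaked" or concentrated a distribution, the lower its entropy

Entropies:
  H(A) = 2.2792 bits
  H(B) = 2.3219 bits
  H(C) = 0.6324 bits

Ranking: B > A > C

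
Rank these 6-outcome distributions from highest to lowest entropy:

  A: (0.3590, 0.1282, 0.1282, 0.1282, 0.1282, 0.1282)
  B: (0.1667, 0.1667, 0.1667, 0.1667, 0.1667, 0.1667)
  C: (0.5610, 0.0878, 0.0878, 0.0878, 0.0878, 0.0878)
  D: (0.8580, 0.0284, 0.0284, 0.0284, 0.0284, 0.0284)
B > A > C > D

Key insight: Entropy is maximized by uniform distributions and minimized by concentrated distributions.

Entropies:
  H(A) = 2.4302 bits
  H(B) = 2.5850 bits
  H(C) = 2.0086 bits
  H(D) = 0.9192 bits

Ranking: B > A > C > D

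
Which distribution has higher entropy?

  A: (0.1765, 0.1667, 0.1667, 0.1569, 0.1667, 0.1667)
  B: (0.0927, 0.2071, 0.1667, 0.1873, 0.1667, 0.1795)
A

Both distributions are close to uniform, making this a harder comparison.

H(A) = 2.5841 bits
H(B) = 2.5476 bits

The distribution closer to uniform has higher entropy.
Answer: A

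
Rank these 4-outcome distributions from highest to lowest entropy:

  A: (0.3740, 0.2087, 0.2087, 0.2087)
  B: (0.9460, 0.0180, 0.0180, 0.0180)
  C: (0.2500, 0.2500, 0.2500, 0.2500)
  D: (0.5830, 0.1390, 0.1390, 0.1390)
C > A > D > B

Key insight: Entropy is maximized by uniform distributions and minimized by concentrated distributions.

Entropies:
  H(A) = 1.9459 bits
  H(B) = 0.3887 bits
  H(C) = 2.0000 bits
  H(D) = 1.6410 bits

Ranking: C > A > D > B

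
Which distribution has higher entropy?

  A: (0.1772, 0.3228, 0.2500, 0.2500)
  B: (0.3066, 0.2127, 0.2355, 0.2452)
B

Both distributions are close to uniform, making this a harder comparison.

H(A) = 1.9690 bits
H(B) = 1.9865 bits

The distribution closer to uniform has higher entropy.
Answer: B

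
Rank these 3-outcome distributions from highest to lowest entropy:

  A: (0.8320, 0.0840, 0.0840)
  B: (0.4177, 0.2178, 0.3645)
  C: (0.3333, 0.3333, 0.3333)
C > B > A

Key insight: Entropy is maximized by uniform distributions and minimized by concentrated distributions.

- Uniform distributions have maximum entropy log₂(3) = 1.5850 bits
- The more "peaked" or concentrated a distribution, the lower its entropy

Entropies:
  H(A) = 0.8211 bits
  H(B) = 1.5357 bits
  H(C) = 1.5850 bits

Ranking: C > B > A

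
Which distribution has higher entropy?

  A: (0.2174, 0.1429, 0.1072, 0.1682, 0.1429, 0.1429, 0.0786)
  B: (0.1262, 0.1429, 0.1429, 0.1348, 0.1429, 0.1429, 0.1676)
B

Both distributions are close to uniform, making this a harder comparison.

H(A) = 2.7482 bits
H(B) = 2.8026 bits

The distribution closer to uniform has higher entropy.
Answer: B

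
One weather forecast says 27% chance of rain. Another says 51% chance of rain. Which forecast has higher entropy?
51% forecast

Treat each forecast as a Bernoulli distribution. Binary entropy is maximized at p=0.5 and falls off symmetrically toward 0 or 1. The 51% forecast is closer to 50%, so it is more uncertain. H(27%) ≈ 0.841 bits, H(51%) ≈ 1.000 bits.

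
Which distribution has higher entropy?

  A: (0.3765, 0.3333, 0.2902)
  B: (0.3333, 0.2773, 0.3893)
A

Both distributions are close to uniform, making this a harder comparison.

H(A) = 1.5769 bits
H(B) = 1.5713 bits

The distribution closer to uniform has higher entropy.
Answer: A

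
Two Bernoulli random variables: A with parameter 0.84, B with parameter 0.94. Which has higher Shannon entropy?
A

For binary distributions, entropy is maximized at p=0.5 and decreases as p moves toward 0 or 1.

H(A) = H(0.84) = 0.6343 bits
H(B) = H(0.94) = 0.3274 bits

Distribution A (p=0.84) is closer to uniform (p=0.5), so it has higher entropy.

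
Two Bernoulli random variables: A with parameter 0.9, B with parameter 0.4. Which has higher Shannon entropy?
B

For binary distributions, entropy is maximized at p=0.5 and decreases as p moves toward 0 or 1.

H(A) = H(0.9) = 0.4690 bits
H(B) = H(0.4) = 0.9710 bits

Distribution B (p=0.4) is closer to uniform (p=0.5), so it has higher entropy.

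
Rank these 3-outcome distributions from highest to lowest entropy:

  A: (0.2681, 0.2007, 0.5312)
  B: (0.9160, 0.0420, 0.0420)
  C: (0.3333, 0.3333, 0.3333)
C > A > B

Key insight: Entropy is maximized by uniform distributions and minimized by concentrated distributions.

- Uniform distributions have maximum entropy log₂(3) = 1.5850 bits
- The more "peaked" or concentrated a distribution, the lower its entropy

Entropies:
  H(A) = 1.4590 bits
  H(B) = 0.5001 bits
  H(C) = 1.5850 bits

Ranking: C > A > B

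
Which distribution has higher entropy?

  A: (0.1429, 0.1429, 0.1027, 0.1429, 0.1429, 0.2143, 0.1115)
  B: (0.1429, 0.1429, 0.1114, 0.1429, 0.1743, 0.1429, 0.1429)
B

Both distributions are close to uniform, making this a harder comparison.

H(A) = 2.7706 bits
H(B) = 2.7973 bits

The distribution closer to uniform has higher entropy.
Answer: B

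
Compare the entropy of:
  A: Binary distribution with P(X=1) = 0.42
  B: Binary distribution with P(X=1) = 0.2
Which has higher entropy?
A

For binary distributions, entropy is maximized at p=0.5 and decreases as p moves toward 0 or 1.

H(A) = H(0.42) = 0.9815 bits
H(B) = H(0.2) = 0.7219 bits

Distribution A (p=0.42) is closer to uniform (p=0.5), so it has higher entropy.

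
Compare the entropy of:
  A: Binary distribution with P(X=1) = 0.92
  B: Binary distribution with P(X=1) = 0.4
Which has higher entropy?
B

For binary distributions, entropy is maximized at p=0.5 and decreases as p moves toward 0 or 1.

H(A) = H(0.92) = 0.4022 bits
H(B) = H(0.4) = 0.9710 bits

Distribution B (p=0.4) is closer to uniform (p=0.5), so it has higher entropy.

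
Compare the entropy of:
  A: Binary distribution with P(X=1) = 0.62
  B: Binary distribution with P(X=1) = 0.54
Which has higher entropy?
B

For binary distributions, entropy is maximized at p=0.5 and decreases as p moves toward 0 or 1.

H(A) = H(0.62) = 0.9580 bits
H(B) = H(0.54) = 0.9954 bits

Distribution B (p=0.54) is closer to uniform (p=0.5), so it has higher entropy.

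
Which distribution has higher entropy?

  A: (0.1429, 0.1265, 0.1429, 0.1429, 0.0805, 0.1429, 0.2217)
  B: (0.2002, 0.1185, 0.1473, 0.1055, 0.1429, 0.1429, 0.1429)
B

Both distributions are close to uniform, making this a harder comparison.

H(A) = 2.7558 bits
H(B) = 2.7816 bits

The distribution closer to uniform has higher entropy.
Answer: B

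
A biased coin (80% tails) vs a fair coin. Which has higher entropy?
Fair coin

The fair coin is uniform (p=0.5), maximizing binary entropy at 1 bit. The biased coin has H(0.80) ≈ 0.722 bits — its outcome is more predictable, so its entropy is lower.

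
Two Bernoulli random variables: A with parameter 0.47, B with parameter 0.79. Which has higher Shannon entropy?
A

For binary distributions, entropy is maximized at p=0.5 and decreases as p moves toward 0 or 1.

H(A) = H(0.47) = 0.9974 bits
H(B) = H(0.79) = 0.7415 bits

Distribution A (p=0.47) is closer to uniform (p=0.5), so it has higher entropy.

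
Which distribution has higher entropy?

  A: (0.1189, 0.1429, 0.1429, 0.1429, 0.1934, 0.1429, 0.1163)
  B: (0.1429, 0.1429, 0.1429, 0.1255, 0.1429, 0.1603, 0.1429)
B

Both distributions are close to uniform, making this a harder comparison.

H(A) = 2.7889 bits
H(B) = 2.8043 bits

The distribution closer to uniform has higher entropy.
Answer: B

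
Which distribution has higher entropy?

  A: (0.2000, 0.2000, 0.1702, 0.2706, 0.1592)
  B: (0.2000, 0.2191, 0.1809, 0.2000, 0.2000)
B

Both distributions are close to uniform, making this a harder comparison.

H(A) = 2.2959 bits
H(B) = 2.3193 bits

The distribution closer to uniform has higher entropy.
Answer: B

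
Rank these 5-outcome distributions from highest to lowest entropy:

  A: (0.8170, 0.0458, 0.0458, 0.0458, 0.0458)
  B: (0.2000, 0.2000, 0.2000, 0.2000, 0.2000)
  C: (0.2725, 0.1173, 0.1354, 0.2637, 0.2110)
B > C > A

Key insight: Entropy is maximized by uniform distributions and minimized by concentrated distributions.

- Uniform distributions have maximum entropy log₂(5) = 2.3219 bits
- The more "peaked" or concentrated a distribution, the lower its entropy

Entropies:
  H(A) = 1.0526 bits
  H(B) = 2.3219 bits
  H(C) = 2.2452 bits

Ranking: B > C > A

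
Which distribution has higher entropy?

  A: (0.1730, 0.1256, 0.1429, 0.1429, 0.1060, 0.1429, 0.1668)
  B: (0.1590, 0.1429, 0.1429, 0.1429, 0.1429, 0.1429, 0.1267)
B

Both distributions are close to uniform, making this a harder comparison.

H(A) = 2.7912 bits
H(B) = 2.8047 bits

The distribution closer to uniform has higher entropy.
Answer: B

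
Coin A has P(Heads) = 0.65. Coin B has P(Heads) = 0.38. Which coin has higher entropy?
B

For binary distributions, entropy is maximized at p=0.5 and decreases as p moves toward 0 or 1.

H(A) = H(0.65) = 0.9341 bits
H(B) = H(0.38) = 0.9580 bits

Distribution B (p=0.38) is closer to uniform (p=0.5), so it has higher entropy.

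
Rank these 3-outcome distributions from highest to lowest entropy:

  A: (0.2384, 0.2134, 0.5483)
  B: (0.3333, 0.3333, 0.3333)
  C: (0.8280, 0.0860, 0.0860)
B > A > C

Key insight: Entropy is maximized by uniform distributions and minimized by concentrated distributions.

- Uniform distributions have maximum entropy log₂(3) = 1.5850 bits
- The more "peaked" or concentrated a distribution, the lower its entropy

Entropies:
  H(A) = 1.4440 bits
  H(B) = 1.5850 bits
  H(C) = 0.8343 bits

Ranking: B > A > C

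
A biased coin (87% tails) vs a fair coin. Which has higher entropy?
Fair coin

The fair coin is uniform (p=0.5), maximizing binary entropy at 1 bit. The biased coin has H(0.87) ≈ 0.557 bits — its outcome is more predictable, so its entropy is lower.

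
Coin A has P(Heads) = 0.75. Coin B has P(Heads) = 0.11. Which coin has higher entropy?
A

For binary distributions, entropy is maximized at p=0.5 and decreases as p moves toward 0 or 1.

H(A) = H(0.75) = 0.8113 bits
H(B) = H(0.11) = 0.4999 bits

Distribution A (p=0.75) is closer to uniform (p=0.5), so it has higher entropy.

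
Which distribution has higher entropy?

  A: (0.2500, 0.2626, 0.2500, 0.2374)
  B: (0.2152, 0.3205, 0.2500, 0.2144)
A

Both distributions are close to uniform, making this a harder comparison.

H(A) = 1.9991 bits
H(B) = 1.9793 bits

The distribution closer to uniform has higher entropy.
Answer: A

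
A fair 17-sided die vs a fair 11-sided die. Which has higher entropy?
17-sided die

Both are uniform distributions; for uniform over n outcomes, H = log₂(n). H(17-sided) = log₂(17) = 4.087 bits and H(11-sided) = log₂(11) = 3.459 bits. More outcomes in a uniform distribution means higher entropy.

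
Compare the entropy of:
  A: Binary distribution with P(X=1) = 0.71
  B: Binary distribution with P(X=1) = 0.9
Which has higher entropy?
A

For binary distributions, entropy is maximized at p=0.5 and decreases as p moves toward 0 or 1.

H(A) = H(0.71) = 0.8687 bits
H(B) = H(0.9) = 0.4690 bits

Distribution A (p=0.71) is closer to uniform (p=0.5), so it has higher entropy.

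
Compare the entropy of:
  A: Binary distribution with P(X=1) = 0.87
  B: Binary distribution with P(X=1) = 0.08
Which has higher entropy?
A

For binary distributions, entropy is maximized at p=0.5 and decreases as p moves toward 0 or 1.

H(A) = H(0.87) = 0.5574 bits
H(B) = H(0.08) = 0.4022 bits

Distribution A (p=0.87) is closer to uniform (p=0.5), so it has higher entropy.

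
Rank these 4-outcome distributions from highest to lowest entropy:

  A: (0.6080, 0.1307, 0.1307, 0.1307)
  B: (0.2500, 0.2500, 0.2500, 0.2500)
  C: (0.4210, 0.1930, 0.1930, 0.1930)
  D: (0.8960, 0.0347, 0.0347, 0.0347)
B > C > A > D

Key insight: Entropy is maximized by uniform distributions and minimized by concentrated distributions.

Entropies:
  H(A) = 1.5874 bits
  H(B) = 2.0000 bits
  H(C) = 1.8996 bits
  H(D) = 0.6464 bits

Ranking: B > C > A > D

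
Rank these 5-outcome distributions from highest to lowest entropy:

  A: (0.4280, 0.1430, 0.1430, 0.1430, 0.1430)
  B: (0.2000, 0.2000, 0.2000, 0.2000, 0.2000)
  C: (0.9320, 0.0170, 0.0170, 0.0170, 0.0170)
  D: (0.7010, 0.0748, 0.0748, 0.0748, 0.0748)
B > A > D > C

Key insight: Entropy is maximized by uniform distributions and minimized by concentrated distributions.

Entropies:
  H(A) = 2.1290 bits
  H(B) = 2.3219 bits
  H(C) = 0.4944 bits
  H(D) = 1.4781 bits

Ranking: B > A > D > C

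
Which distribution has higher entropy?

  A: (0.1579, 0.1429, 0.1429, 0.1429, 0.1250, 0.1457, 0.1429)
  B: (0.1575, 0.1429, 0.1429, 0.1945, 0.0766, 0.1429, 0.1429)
A

Both distributions are close to uniform, making this a harder comparison.

H(A) = 2.8045 bits
H(B) = 2.7675 bits

The distribution closer to uniform has higher entropy.
Answer: A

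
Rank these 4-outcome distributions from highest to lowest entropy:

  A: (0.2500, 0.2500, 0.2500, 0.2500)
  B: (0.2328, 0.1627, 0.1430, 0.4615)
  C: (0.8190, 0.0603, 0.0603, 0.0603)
A > B > C

Key insight: Entropy is maximized by uniform distributions and minimized by concentrated distributions.

- Uniform distributions have maximum entropy log₂(4) = 2.0000 bits
- The more "peaked" or concentrated a distribution, the lower its entropy

Entropies:
  H(A) = 2.0000 bits
  H(B) = 1.8319 bits
  H(C) = 0.9691 bits

Ranking: A > B > C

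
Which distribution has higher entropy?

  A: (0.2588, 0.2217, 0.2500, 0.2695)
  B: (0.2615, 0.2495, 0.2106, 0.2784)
A

Both distributions are close to uniform, making this a harder comparison.

H(A) = 1.9963 bits
H(B) = 1.9926 bits

The distribution closer to uniform has higher entropy.
Answer: A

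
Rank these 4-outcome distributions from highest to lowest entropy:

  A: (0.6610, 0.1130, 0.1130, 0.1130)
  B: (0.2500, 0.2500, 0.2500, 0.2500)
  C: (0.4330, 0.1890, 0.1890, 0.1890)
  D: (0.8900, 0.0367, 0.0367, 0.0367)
B > C > A > D

Key insight: Entropy is maximized by uniform distributions and minimized by concentrated distributions.

Entropies:
  H(A) = 1.4612 bits
  H(B) = 2.0000 bits
  H(C) = 1.8857 bits
  H(D) = 0.6743 bits

Ranking: B > C > A > D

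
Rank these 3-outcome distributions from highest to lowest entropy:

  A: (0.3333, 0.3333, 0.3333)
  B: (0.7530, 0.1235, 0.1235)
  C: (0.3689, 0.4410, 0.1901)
A > C > B

Key insight: Entropy is maximized by uniform distributions and minimized by concentrated distributions.

- Uniform distributions have maximum entropy log₂(3) = 1.5850 bits
- The more "peaked" or concentrated a distribution, the lower its entropy

Entropies:
  H(A) = 1.5850 bits
  H(B) = 1.0535 bits
  H(C) = 1.5069 bits

Ranking: A > C > B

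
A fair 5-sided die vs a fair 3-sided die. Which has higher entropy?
5-sided die

Both are uniform distributions; for uniform over n outcomes, H = log₂(n). H(5-sided) = log₂(5) = 2.322 bits and H(3-sided) = log₂(3) = 1.585 bits. More outcomes in a uniform distribution means higher entropy.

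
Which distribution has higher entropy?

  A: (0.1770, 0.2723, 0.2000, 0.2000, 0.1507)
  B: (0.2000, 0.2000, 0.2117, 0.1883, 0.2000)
B

Both distributions are close to uniform, making this a harder comparison.

H(A) = 2.2934 bits
H(B) = 2.3209 bits

The distribution closer to uniform has higher entropy.
Answer: B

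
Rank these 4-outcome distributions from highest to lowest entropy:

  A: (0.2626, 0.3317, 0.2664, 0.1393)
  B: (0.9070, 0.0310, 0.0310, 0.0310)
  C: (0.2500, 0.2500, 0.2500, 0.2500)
C > A > B

Key insight: Entropy is maximized by uniform distributions and minimized by concentrated distributions.

- Uniform distributions have maximum entropy log₂(4) = 2.0000 bits
- The more "peaked" or concentrated a distribution, the lower its entropy

Entropies:
  H(A) = 1.9391 bits
  H(B) = 0.5938 bits
  H(C) = 2.0000 bits

Ranking: C > A > B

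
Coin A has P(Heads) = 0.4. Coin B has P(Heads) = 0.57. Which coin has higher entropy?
B

For binary distributions, entropy is maximized at p=0.5 and decreases as p moves toward 0 or 1.

H(A) = H(0.4) = 0.9710 bits
H(B) = H(0.57) = 0.9858 bits

Distribution B (p=0.57) is closer to uniform (p=0.5), so it has higher entropy.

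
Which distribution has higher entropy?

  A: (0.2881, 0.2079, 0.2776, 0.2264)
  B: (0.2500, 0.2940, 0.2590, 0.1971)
A

Both distributions are close to uniform, making this a harder comparison.

H(A) = 1.9868 bits
H(B) = 1.9858 bits

The distribution closer to uniform has higher entropy.
Answer: A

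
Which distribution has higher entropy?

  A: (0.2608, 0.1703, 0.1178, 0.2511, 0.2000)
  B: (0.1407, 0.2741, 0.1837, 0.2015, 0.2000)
B

Both distributions are close to uniform, making this a harder comparison.

H(A) = 2.2691 bits
H(B) = 2.2891 bits

The distribution closer to uniform has higher entropy.
Answer: B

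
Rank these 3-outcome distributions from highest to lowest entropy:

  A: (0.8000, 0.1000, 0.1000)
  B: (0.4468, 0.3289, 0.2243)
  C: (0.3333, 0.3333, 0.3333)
C > B > A

Key insight: Entropy is maximized by uniform distributions and minimized by concentrated distributions.

- Uniform distributions have maximum entropy log₂(3) = 1.5850 bits
- The more "peaked" or concentrated a distribution, the lower its entropy

Entropies:
  H(A) = 0.9219 bits
  H(B) = 1.5306 bits
  H(C) = 1.5850 bits

Ranking: C > B > A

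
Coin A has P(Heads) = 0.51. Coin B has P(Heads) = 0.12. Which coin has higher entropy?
A

For binary distributions, entropy is maximized at p=0.5 and decreases as p moves toward 0 or 1.

H(A) = H(0.51) = 0.9997 bits
H(B) = H(0.12) = 0.5294 bits

Distribution A (p=0.51) is closer to uniform (p=0.5), so it has higher entropy.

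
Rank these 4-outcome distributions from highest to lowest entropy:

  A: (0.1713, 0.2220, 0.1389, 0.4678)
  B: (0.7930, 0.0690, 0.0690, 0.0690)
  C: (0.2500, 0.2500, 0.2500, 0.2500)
C > A > B

Key insight: Entropy is maximized by uniform distributions and minimized by concentrated distributions.

- Uniform distributions have maximum entropy log₂(4) = 2.0000 bits
- The more "peaked" or concentrated a distribution, the lower its entropy

Entropies:
  H(A) = 1.8265 bits
  H(B) = 1.0638 bits
  H(C) = 2.0000 bits

Ranking: C > A > B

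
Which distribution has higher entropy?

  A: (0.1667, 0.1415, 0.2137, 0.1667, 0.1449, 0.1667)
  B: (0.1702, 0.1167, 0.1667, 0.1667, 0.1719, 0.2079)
A

Both distributions are close to uniform, making this a harder comparison.

H(A) = 2.5711 bits
H(B) = 2.5659 bits

The distribution closer to uniform has higher entropy.
Answer: A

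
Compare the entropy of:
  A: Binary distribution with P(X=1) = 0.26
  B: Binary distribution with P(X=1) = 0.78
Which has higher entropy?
A

For binary distributions, entropy is maximized at p=0.5 and decreases as p moves toward 0 or 1.

H(A) = H(0.26) = 0.8267 bits
H(B) = H(0.78) = 0.7602 bits

Distribution A (p=0.26) is closer to uniform (p=0.5), so it has higher entropy.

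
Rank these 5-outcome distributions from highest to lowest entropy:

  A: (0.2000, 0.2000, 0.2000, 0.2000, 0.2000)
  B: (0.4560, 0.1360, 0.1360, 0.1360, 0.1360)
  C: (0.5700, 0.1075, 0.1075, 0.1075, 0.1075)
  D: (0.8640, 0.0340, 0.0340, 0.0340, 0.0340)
A > B > C > D

Key insight: Entropy is maximized by uniform distributions and minimized by concentrated distributions.

Entropies:
  H(A) = 2.3219 bits
  H(B) = 2.0824 bits
  H(C) = 1.8458 bits
  H(D) = 0.8457 bits

Ranking: A > B > C > D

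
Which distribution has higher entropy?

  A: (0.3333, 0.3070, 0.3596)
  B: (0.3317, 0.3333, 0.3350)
B

Both distributions are close to uniform, making this a harder comparison.

H(A) = 1.5820 bits
H(B) = 1.5850 bits

The distribution closer to uniform has higher entropy.
Answer: B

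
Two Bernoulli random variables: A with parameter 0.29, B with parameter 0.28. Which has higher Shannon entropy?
A

For binary distributions, entropy is maximized at p=0.5 and decreases as p moves toward 0 or 1.

H(A) = H(0.29) = 0.8687 bits
H(B) = H(0.28) = 0.8555 bits

Distribution A (p=0.29) is closer to uniform (p=0.5), so it has higher entropy.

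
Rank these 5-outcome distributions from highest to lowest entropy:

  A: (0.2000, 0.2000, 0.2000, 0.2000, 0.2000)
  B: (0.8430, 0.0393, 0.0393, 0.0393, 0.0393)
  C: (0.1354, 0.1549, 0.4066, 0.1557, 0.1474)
A > C > B

Key insight: Entropy is maximized by uniform distributions and minimized by concentrated distributions.

- Uniform distributions have maximum entropy log₂(5) = 2.3219 bits
- The more "peaked" or concentrated a distribution, the lower its entropy

Entropies:
  H(A) = 2.3219 bits
  H(B) = 0.9411 bits
  H(C) = 2.1602 bits

Ranking: A > C > B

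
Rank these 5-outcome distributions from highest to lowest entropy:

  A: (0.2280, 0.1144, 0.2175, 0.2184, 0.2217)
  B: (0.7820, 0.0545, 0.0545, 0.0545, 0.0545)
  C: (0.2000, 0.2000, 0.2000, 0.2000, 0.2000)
C > A > B

Key insight: Entropy is maximized by uniform distributions and minimized by concentrated distributions.

- Uniform distributions have maximum entropy log₂(5) = 2.3219 bits
- The more "peaked" or concentrated a distribution, the lower its entropy

Entropies:
  H(A) = 2.2840 bits
  H(B) = 1.1925 bits
  H(C) = 2.3219 bits

Ranking: C > A > B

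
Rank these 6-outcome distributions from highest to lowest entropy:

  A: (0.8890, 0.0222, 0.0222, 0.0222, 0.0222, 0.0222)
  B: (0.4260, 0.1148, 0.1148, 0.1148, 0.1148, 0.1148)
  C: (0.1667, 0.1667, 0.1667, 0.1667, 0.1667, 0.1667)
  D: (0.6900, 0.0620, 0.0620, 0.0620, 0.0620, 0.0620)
C > B > D > A

Key insight: Entropy is maximized by uniform distributions and minimized by concentrated distributions.

Entropies:
  H(A) = 0.7607 bits
  H(B) = 2.3169 bits
  H(C) = 2.5850 bits
  H(D) = 1.6130 bits

Ranking: C > B > D > A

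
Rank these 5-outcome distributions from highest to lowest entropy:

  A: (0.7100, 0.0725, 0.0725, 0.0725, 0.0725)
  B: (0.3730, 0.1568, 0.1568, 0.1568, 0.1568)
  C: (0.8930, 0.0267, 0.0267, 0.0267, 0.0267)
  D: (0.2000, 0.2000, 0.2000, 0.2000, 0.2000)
D > B > A > C

Key insight: Entropy is maximized by uniform distributions and minimized by concentrated distributions.

Entropies:
  H(A) = 1.4487 bits
  H(B) = 2.2069 bits
  H(C) = 0.7048 bits
  H(D) = 2.3219 bits

Ranking: D > B > A > C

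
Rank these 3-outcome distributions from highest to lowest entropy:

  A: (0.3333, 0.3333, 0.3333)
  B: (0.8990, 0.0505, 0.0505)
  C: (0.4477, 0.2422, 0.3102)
A > C > B

Key insight: Entropy is maximized by uniform distributions and minimized by concentrated distributions.

- Uniform distributions have maximum entropy log₂(3) = 1.5850 bits
- The more "peaked" or concentrated a distribution, the lower its entropy

Entropies:
  H(A) = 1.5850 bits
  H(B) = 0.5732 bits
  H(C) = 1.5384 bits

Ranking: A > C > B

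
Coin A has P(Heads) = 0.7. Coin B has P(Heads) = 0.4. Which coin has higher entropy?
B

For binary distributions, entropy is maximized at p=0.5 and decreases as p moves toward 0 or 1.

H(A) = H(0.7) = 0.8813 bits
H(B) = H(0.4) = 0.9710 bits

Distribution B (p=0.4) is closer to uniform (p=0.5), so it has higher entropy.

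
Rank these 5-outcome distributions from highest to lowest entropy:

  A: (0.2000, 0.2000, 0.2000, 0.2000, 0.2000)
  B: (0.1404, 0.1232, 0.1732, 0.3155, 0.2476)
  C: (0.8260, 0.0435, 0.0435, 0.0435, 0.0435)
A > B > C

Key insight: Entropy is maximized by uniform distributions and minimized by concentrated distributions.

- Uniform distributions have maximum entropy log₂(5) = 2.3219 bits
- The more "peaked" or concentrated a distribution, the lower its entropy

Entropies:
  H(A) = 2.3219 bits
  H(B) = 2.2317 bits
  H(C) = 1.0148 bits

Ranking: A > B > C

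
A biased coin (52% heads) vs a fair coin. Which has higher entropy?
Fair coin

The fair coin is uniform (p=0.5), maximizing binary entropy at 1 bit. The biased coin has H(0.52) ≈ 0.999 bits — its outcome is more predictable, so its entropy is lower.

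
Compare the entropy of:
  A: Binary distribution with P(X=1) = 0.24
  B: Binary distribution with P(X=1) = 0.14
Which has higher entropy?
A

For binary distributions, entropy is maximized at p=0.5 and decreases as p moves toward 0 or 1.

H(A) = H(0.24) = 0.7950 bits
H(B) = H(0.14) = 0.5842 bits

Distribution A (p=0.24) is closer to uniform (p=0.5), so it has higher entropy.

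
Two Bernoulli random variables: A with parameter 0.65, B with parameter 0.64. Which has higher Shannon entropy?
B

For binary distributions, entropy is maximized at p=0.5 and decreases as p moves toward 0 or 1.

H(A) = H(0.65) = 0.9341 bits
H(B) = H(0.64) = 0.9427 bits

Distribution B (p=0.64) is closer to uniform (p=0.5), so it has higher entropy.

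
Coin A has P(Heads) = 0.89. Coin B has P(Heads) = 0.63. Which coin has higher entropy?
B

For binary distributions, entropy is maximized at p=0.5 and decreases as p moves toward 0 or 1.

H(A) = H(0.89) = 0.4999 bits
H(B) = H(0.63) = 0.9507 bits

Distribution B (p=0.63) is closer to uniform (p=0.5), so it has higher entropy.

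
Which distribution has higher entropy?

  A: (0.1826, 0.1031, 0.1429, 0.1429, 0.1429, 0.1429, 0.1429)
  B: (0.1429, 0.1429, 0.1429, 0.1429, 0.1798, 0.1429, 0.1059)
B

Both distributions are close to uniform, making this a harder comparison.

H(A) = 2.7912 bits
H(B) = 2.7934 bits

The distribution closer to uniform has higher entropy.
Answer: B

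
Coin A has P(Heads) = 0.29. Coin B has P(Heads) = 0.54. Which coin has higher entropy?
B

For binary distributions, entropy is maximized at p=0.5 and decreases as p moves toward 0 or 1.

H(A) = H(0.29) = 0.8687 bits
H(B) = H(0.54) = 0.9954 bits

Distribution B (p=0.54) is closer to uniform (p=0.5), so it has higher entropy.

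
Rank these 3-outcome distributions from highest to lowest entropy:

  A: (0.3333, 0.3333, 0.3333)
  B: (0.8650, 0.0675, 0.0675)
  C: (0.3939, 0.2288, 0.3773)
A > C > B

Key insight: Entropy is maximized by uniform distributions and minimized by concentrated distributions.

- Uniform distributions have maximum entropy log₂(3) = 1.5850 bits
- The more "peaked" or concentrated a distribution, the lower its entropy

Entropies:
  H(A) = 1.5850 bits
  H(B) = 0.7060 bits
  H(C) = 1.5468 bits

Ranking: A > C > B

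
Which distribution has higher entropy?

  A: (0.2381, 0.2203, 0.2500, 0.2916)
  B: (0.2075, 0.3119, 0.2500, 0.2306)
A

Both distributions are close to uniform, making this a harder comparison.

H(A) = 1.9922 bits
H(B) = 1.9831 bits

The distribution closer to uniform has higher entropy.
Answer: A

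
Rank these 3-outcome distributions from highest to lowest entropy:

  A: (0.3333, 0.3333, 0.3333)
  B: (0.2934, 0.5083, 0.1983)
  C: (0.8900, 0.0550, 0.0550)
A > B > C

Key insight: Entropy is maximized by uniform distributions and minimized by concentrated distributions.

- Uniform distributions have maximum entropy log₂(3) = 1.5850 bits
- The more "peaked" or concentrated a distribution, the lower its entropy

Entropies:
  H(A) = 1.5850 bits
  H(B) = 1.4781 bits
  H(C) = 0.6099 bits

Ranking: A > B > C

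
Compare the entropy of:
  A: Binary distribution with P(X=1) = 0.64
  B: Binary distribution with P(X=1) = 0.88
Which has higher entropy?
A

For binary distributions, entropy is maximized at p=0.5 and decreases as p moves toward 0 or 1.

H(A) = H(0.64) = 0.9427 bits
H(B) = H(0.88) = 0.5294 bits

Distribution A (p=0.64) is closer to uniform (p=0.5), so it has higher entropy.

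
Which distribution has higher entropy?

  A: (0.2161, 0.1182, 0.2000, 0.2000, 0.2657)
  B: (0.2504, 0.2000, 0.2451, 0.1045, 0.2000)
A

Both distributions are close to uniform, making this a harder comparison.

H(A) = 2.2786 bits
H(B) = 2.2666 bits

The distribution closer to uniform has higher entropy.
Answer: A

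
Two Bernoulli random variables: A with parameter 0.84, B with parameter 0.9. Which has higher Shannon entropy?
A

For binary distributions, entropy is maximized at p=0.5 and decreases as p moves toward 0 or 1.

H(A) = H(0.84) = 0.6343 bits
H(B) = H(0.9) = 0.4690 bits

Distribution A (p=0.84) is closer to uniform (p=0.5), so it has higher entropy.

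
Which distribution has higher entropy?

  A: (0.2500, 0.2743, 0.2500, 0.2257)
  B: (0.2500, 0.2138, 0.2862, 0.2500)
A

Both distributions are close to uniform, making this a harder comparison.

H(A) = 1.9966 bits
H(B) = 1.9924 bits

The distribution closer to uniform has higher entropy.
Answer: A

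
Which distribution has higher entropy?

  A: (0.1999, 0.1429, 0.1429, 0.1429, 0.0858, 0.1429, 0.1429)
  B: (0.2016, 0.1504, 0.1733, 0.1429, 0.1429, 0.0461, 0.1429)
A

Both distributions are close to uniform, making this a harder comparison.

H(A) = 2.7735 bits
H(B) = 2.7229 bits

The distribution closer to uniform has higher entropy.
Answer: A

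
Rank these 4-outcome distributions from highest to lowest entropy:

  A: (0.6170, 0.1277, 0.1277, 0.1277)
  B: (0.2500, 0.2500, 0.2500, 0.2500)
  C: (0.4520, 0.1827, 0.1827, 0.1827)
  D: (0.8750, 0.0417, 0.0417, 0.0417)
B > C > A > D

Key insight: Entropy is maximized by uniform distributions and minimized by concentrated distributions.

Entropies:
  H(A) = 1.5672 bits
  H(B) = 2.0000 bits
  H(C) = 1.8619 bits
  H(D) = 0.7417 bits

Ranking: B > C > A > D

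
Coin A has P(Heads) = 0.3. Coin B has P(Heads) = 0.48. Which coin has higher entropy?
B

For binary distributions, entropy is maximized at p=0.5 and decreases as p moves toward 0 or 1.

H(A) = H(0.3) = 0.8813 bits
H(B) = H(0.48) = 0.9988 bits

Distribution B (p=0.48) is closer to uniform (p=0.5), so it has higher entropy.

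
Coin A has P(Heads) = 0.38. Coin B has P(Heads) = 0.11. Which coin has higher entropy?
A

For binary distributions, entropy is maximized at p=0.5 and decreases as p moves toward 0 or 1.

H(A) = H(0.38) = 0.9580 bits
H(B) = H(0.11) = 0.4999 bits

Distribution A (p=0.38) is closer to uniform (p=0.5), so it has higher entropy.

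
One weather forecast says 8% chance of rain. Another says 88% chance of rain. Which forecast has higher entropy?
88% forecast

Treat each forecast as a Bernoulli distribution. Binary entropy is maximized at p=0.5 and falls off symmetrically toward 0 or 1. The 88% forecast is closer to 50%, so it is more uncertain. H(8%) ≈ 0.402 bits, H(88%) ≈ 0.529 bits.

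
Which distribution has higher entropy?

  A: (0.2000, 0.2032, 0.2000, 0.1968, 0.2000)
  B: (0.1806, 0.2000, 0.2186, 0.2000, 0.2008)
A

Both distributions are close to uniform, making this a harder comparison.

H(A) = 2.3219 bits
H(B) = 2.3193 bits

The distribution closer to uniform has higher entropy.
Answer: A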